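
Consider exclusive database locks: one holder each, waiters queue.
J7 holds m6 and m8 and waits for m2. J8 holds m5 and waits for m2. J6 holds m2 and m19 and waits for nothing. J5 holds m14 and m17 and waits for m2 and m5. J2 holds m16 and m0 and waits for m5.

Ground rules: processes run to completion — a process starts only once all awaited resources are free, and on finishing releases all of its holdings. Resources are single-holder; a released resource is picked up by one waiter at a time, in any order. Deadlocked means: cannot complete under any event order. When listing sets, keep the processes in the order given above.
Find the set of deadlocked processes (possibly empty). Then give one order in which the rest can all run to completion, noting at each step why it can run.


Nothing here is deadlocked.
Key observation: the wait graph is acyclic; completion cascades from the unblocked processes through everyone else.
One completion order for the rest: J6, J8, J7, J5, J2.
Walking it through:
  J6 waits on nothing -> runs at once and releases m2 and m19
  run J8 (all its waits — m2 — are resolved); releases m5
  run J7 (all its waits — m2 — are resolved); releases m6 and m8
  run J5 (all its waits — m2 and m5 — are resolved); releases m14 and m17
  run J2 (all its waits — m5 — are resolved); releases m16 and m0


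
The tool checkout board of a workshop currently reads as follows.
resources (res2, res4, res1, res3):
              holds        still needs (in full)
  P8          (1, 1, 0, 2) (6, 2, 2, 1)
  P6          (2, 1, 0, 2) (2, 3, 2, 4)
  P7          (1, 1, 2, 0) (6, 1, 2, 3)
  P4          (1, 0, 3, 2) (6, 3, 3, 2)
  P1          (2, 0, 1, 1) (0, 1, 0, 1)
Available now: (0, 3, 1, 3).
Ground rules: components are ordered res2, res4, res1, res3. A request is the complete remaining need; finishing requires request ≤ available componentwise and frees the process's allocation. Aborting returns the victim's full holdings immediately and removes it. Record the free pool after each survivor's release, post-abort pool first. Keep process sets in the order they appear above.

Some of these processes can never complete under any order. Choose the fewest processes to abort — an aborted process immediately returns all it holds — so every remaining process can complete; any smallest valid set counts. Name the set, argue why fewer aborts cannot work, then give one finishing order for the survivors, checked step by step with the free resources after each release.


Minimum abort set: P8 and P4.
Key observation: the deadlocked P7 becomes finishable only because P8 and P4 released (2, 1, 3, 4); it completes at step 3 below.
Minimality, checking each single-abort alternative: P8 alone leaves P7 blocked (short on res2); P6 alone leaves P8 blocked (short on res2); P7 alone leaves P8 blocked (short on res2); P4 alone leaves P8 blocked (short on res2); P1 alone leaves P8 blocked (short on res2).
One survivor order: P6, P1, P7. Walking it through (post-abort pool first):
  pool = (2, 4, 4, 7)
  P6: need (2, 3, 2, 4) fits (2, 4, 4, 7); releases (2, 1, 0, 2), pool now (4, 5, 4, 9)
  P1: need (0, 1, 0, 1) fits (4, 5, 4, 9); releases (2, 0, 1, 1), pool now (6, 5, 5, 10)
  P7: need (6, 1, 2, 3) fits (6, 5, 5, 10); releases (1, 1, 2, 0), pool now (7, 6, 7, 10)


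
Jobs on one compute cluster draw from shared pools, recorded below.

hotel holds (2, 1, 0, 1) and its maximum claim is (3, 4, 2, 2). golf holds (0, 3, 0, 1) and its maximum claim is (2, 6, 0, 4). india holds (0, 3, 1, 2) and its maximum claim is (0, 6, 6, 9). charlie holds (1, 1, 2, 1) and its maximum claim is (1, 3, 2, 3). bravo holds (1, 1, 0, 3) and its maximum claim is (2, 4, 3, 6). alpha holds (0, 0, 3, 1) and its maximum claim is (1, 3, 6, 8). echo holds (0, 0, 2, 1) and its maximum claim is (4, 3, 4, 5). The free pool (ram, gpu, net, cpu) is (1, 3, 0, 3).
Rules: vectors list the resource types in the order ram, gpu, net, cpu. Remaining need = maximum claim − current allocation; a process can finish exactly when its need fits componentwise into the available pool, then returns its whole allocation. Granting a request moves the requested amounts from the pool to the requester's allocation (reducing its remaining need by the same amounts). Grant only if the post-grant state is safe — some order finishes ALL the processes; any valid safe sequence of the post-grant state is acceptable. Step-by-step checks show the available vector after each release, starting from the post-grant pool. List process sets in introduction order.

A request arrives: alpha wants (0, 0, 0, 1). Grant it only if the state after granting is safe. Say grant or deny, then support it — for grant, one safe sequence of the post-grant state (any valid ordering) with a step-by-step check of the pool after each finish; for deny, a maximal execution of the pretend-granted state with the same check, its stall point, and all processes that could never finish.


GRANT: granting preserves safety; a valid post-grant sequence is charlie, hotel, echo, bravo, alpha, golf, india.
Key observation: granting shrinks the pool to (1, 3, 0, 2), yet charlie still fits and the chain goes through.
Step-by-step check of the post-grant state:
  pool = (1, 3, 0, 2)
  run charlie (needs (0, 2, 0, 2), free (1, 3, 0, 2)); after release of (1, 1, 2, 1) the pool is (2, 4, 2, 3)
  run hotel (needs (1, 3, 2, 1), free (2, 4, 2, 3)); after release of (2, 1, 0, 1) the pool is (4, 5, 2, 4)
  run echo (needs (4, 3, 2, 4), free (4, 5, 2, 4)); after release of (0, 0, 2, 1) the pool is (4, 5, 4, 5)
  run bravo (needs (1, 3, 3, 3), free (4, 5, 4, 5)); after release of (1, 1, 0, 3) the pool is (5, 6, 4, 8)
  run alpha (needs (1, 3, 3, 6), free (5, 6, 4, 8)); after release of (0, 0, 3, 2) the pool is (5, 6, 7, 10)
  run golf (needs (2, 3, 0, 3), free (5, 6, 7, 10)); after release of (0, 3, 0, 1) the pool is (5, 9, 7, 11)
  run india (needs (0, 3, 5, 7), free (5, 9, 7, 11)); after release of (0, 3, 1, 2) the pool is (5, 12, 8, 13)


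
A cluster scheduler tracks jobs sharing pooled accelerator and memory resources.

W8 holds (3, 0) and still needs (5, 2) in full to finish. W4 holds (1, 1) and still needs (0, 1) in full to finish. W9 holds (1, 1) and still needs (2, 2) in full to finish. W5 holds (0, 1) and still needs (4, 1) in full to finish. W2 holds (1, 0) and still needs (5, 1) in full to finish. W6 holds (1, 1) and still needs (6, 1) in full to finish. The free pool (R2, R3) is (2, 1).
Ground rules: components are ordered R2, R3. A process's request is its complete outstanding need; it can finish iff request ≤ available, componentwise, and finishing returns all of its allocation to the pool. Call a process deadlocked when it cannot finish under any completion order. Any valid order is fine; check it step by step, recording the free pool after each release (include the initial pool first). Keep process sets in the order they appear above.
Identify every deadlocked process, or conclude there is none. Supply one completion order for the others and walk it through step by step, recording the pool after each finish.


Deadlocked set: W8, W2 and W6.
Key observation: W4, W9, W5 can finish, but then (4, 4) is all there is, and the blocked group's R2 demands exceed it.
The rest can finish in the order W4, W9, W5. Step-by-step check:
  pool = (2, 1)
  run W4 (needs (0, 1), free (2, 1)); after release of (1, 1) the pool is (3, 2)
  run W9 (needs (2, 2), free (3, 2)); after release of (1, 1) the pool is (4, 3)
  run W5 (needs (4, 1), free (4, 3)); after release of (0, 1) the pool is (4, 4)
None of the blocked processes ever fits:
  W8 still needs (5, 2) but only (4, 4) is free — short on R2
  W2 still needs (5, 1) but only (4, 4) is free — short on R2
  W6 still needs (6, 1) but only (4, 4) is free — short on R2


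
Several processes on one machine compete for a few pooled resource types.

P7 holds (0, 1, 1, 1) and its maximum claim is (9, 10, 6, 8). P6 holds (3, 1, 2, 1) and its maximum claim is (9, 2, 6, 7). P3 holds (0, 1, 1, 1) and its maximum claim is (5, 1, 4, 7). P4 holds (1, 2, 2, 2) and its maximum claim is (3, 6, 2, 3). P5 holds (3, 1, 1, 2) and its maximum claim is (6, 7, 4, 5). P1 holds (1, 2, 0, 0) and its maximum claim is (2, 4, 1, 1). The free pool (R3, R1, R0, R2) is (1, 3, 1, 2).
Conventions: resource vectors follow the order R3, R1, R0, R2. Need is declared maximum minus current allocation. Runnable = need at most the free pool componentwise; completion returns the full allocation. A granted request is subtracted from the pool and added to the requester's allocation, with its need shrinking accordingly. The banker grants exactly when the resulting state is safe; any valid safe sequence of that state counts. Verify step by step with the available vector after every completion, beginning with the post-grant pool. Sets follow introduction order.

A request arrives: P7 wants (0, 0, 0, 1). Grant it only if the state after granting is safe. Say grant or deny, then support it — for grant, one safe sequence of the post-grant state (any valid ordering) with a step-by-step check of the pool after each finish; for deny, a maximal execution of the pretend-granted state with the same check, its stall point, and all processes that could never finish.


DENY: after the grant no complete ordering would exist.
Key observation: even finishing P1, P4, P5 leaves just (6, 8, 4, 5) free — too little R2 for any of the remaining processes.
After a pretend grant, a maximal execution: P1, P4, P5 — then nothing else fits. Check, step by step:
  pool = (1, 3, 1, 1)
  P1 needs (1, 2, 1, 1) <= (1, 3, 1, 1) -> finishes; pool += (1, 2, 0, 0) = (2, 5, 1, 1)
  P4 needs (2, 4, 0, 1) <= (2, 5, 1, 1) -> finishes; pool += (1, 2, 2, 2) = (3, 7, 3, 3)
  P5 needs (3, 6, 3, 3) <= (3, 7, 3, 3) -> finishes; pool += (3, 1, 1, 2) = (6, 8, 4, 5)
  P7 still needs (9, 9, 5, 6) but only (6, 8, 4, 5) is free — short on R3, R1, R0 and R2
  P6 still needs (6, 1, 4, 6) but only (6, 8, 4, 5) is free — short on R2
  P3 still needs (5, 0, 3, 6) but only (6, 8, 4, 5) is free — short on R2
Had the request been granted, P7, P6 and P3 could never finish.


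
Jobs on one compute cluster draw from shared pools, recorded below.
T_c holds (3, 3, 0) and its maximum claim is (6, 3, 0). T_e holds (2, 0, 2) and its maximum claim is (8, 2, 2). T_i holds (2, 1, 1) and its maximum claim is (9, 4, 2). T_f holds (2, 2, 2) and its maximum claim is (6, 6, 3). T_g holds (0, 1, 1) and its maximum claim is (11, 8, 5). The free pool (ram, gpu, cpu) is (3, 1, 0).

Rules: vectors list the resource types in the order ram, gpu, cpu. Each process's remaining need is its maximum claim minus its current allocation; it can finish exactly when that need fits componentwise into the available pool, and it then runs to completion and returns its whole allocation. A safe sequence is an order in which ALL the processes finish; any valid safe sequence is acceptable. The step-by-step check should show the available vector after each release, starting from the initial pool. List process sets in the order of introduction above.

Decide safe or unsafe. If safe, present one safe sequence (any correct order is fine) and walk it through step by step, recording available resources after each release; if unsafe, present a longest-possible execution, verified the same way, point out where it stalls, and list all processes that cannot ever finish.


SAFE, for example via the order T_c, T_e, T_i, T_f, T_g.
Key observation: reading the order forward, T_c is the first process whose need (3, 0, 0) meets the free pool (3, 1, 0) exactly on a resource it requests.
Walking it through:
  pool = (3, 1, 0)
  run T_c (needs (3, 0, 0), free (3, 1, 0)); after release of (3, 3, 0) the pool is (6, 4, 0)
  run T_e (needs (6, 2, 0), free (6, 4, 0)); after release of (2, 0, 2) the pool is (8, 4, 2)
  run T_i (needs (7, 3, 1), free (8, 4, 2)); after release of (2, 1, 1) the pool is (10, 5, 3)
  run T_f (needs (4, 4, 1), free (10, 5, 3)); after release of (2, 2, 2) the pool is (12, 7, 5)
  run T_g (needs (11, 7, 4), free (12, 7, 5)); after release of (0, 1, 1) the pool is (12, 8, 6)


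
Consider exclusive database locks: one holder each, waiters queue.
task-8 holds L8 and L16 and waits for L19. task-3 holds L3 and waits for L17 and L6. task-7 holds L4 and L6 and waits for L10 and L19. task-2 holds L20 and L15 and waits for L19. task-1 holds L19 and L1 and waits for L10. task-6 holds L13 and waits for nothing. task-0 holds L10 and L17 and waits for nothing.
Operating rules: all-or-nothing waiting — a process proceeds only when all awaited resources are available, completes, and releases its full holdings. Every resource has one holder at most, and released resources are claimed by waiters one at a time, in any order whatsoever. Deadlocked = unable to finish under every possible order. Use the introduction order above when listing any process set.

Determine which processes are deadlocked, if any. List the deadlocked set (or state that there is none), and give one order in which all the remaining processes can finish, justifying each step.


No process is deadlocked.
Key observation: the wait graph is acyclic; completion cascades from the unblocked processes through everyone else.
One completion order for the rest: task-0, task-1, task-7, task-3, task-8, task-6, task-2.
Step-by-step check:
  task-0 waits on nothing -> runs at once and releases L10 and L17
  task-1: everything it awaited (L10) is free; runs, freeing L19 and L1
  task-7: everything it awaited (L10 and L19) is free; runs, freeing L4 and L6
  task-3: everything it awaited (L17 and L6) is free; runs, freeing L3
  task-8: everything it awaited (L19) is free; runs, freeing L8 and L16
  task-6 waits on nothing -> runs at once and releases L13
  task-2: everything it awaited (L19) is free; runs, freeing L20 and L15


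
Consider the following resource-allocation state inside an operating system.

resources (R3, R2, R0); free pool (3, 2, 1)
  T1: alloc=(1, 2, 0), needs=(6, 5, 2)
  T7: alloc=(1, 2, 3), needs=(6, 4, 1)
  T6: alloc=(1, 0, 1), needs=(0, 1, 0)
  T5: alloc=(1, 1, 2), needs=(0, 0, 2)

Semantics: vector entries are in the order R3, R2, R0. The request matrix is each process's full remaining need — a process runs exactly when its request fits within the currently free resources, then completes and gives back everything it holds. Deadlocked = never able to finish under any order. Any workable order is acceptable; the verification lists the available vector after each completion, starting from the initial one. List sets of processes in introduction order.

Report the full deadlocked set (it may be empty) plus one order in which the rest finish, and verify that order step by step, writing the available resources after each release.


Deadlocked set: T1 and T7.
Key observation: the pool after T6, T5 is (5, 3, 4); every surviving request exceeds it in R3, so progress ends there.
One completion order for the rest: T6, T5. Check, step by step:
  pool = (3, 2, 1)
  T6 needs (0, 1, 0) <= (3, 2, 1) -> finishes; pool += (1, 0, 1) = (4, 2, 2)
  T5 needs (0, 0, 2) <= (4, 2, 2) -> finishes; pool += (1, 1, 2) = (5, 3, 4)
The blocked processes can never fit:
  T1 still needs (6, 5, 2) but only (5, 3, 4) is free — short on R3 and R2
  T7 still needs (6, 4, 1) but only (5, 3, 4) is free — short on R3 and R2


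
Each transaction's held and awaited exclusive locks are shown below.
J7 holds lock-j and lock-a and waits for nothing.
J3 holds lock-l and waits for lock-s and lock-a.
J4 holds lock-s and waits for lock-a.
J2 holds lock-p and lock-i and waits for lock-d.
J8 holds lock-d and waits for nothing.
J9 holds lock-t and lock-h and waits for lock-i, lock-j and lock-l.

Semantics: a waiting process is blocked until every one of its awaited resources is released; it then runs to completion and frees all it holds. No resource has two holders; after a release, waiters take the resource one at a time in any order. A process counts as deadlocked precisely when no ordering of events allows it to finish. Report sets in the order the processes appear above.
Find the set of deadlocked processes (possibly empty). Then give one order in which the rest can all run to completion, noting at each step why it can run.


Nothing here is deadlocked.
Key observation: there is no circular wait here — follow any chain and it reaches a process that is free to run now.
One completion order for the rest: J8, J7, J2, J4, J3, J9.
Verifying each step:
  J8 waits on nothing -> runs at once and releases lock-d
  J7 waits on nothing -> runs at once and releases lock-j and lock-a
  J2: everything it awaited (lock-d) is free; runs, freeing lock-p and lock-i
  J4: everything it awaited (lock-a) is free; runs, freeing lock-s
  J3: everything it awaited (lock-s and lock-a) is free; runs, freeing lock-l
  J9: everything it awaited (lock-i, lock-j and lock-l) is free; runs, freeing lock-t and lock-h


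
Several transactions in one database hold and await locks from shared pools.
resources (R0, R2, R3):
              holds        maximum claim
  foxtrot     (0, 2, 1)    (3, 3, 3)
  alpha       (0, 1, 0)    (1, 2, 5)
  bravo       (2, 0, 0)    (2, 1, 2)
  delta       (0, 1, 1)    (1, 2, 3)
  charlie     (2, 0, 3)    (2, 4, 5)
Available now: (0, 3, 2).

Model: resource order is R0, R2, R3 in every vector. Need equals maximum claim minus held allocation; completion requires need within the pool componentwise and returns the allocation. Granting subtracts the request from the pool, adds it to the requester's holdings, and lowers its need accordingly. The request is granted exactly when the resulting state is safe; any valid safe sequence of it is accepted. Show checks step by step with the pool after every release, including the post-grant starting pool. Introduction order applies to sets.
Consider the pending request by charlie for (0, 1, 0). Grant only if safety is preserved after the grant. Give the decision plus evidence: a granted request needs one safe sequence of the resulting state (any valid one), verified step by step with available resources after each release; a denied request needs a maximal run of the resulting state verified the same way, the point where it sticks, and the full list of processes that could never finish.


GRANT — the state after the grant stays safe, e.g. via bravo, delta, charlie, foxtrot, alpha.
Key observation: after the grant the pool drops to (0, 2, 2), which still lets bravo finish first and unwind the rest.
Step-by-step check of the post-grant state:
  pool = (0, 2, 2)
  bravo needs (0, 1, 2) <= (0, 2, 2) -> finishes; pool += (2, 0, 0) = (2, 2, 2)
  delta needs (1, 1, 2) <= (2, 2, 2) -> finishes; pool += (0, 1, 1) = (2, 3, 3)
  charlie needs (0, 3, 2) <= (2, 3, 3) -> finishes; pool += (2, 1, 3) = (4, 4, 6)
  foxtrot needs (3, 1, 2) <= (4, 4, 6) -> finishes; pool += (0, 2, 1) = (4, 6, 7)
  alpha needs (1, 1, 5) <= (4, 6, 7) -> finishes; pool += (0, 1, 0) = (4, 7, 7)


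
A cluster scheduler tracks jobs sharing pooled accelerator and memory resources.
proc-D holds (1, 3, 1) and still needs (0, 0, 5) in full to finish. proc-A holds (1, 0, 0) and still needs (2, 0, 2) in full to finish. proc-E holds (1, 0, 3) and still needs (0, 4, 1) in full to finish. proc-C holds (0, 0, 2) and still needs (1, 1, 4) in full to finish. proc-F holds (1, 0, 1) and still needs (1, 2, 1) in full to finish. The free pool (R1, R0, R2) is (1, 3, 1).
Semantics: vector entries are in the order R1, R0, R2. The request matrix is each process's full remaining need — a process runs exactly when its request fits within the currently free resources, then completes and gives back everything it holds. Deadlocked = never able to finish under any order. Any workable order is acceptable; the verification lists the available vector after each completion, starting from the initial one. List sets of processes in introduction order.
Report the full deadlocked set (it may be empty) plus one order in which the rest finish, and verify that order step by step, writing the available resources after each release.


Deadlocked set: proc-D, proc-E and proc-C.
Key observation: after proc-F, proc-A the pool peaks at (3, 3, 2), and each blocked process is short somewhere: proc-D on R2; proc-E on R0; proc-C on R2.
One completion order for the rest: proc-F, proc-A. Walking it through:
  pool = (1, 3, 1)
  proc-F: need (1, 2, 1) fits (1, 3, 1); releases (1, 0, 1), pool now (2, 3, 2)
  proc-A: need (2, 0, 2) fits (2, 3, 2); releases (1, 0, 0), pool now (3, 3, 2)
The stuck group stays short no matter what:
  proc-D cannot run: need (0, 0, 5) vs free (3, 3, 2) (insufficient R2)
  proc-E cannot run: need (0, 4, 1) vs free (3, 3, 2) (insufficient R0)
  proc-C cannot run: need (1, 1, 4) vs free (3, 3, 2) (insufficient R2)


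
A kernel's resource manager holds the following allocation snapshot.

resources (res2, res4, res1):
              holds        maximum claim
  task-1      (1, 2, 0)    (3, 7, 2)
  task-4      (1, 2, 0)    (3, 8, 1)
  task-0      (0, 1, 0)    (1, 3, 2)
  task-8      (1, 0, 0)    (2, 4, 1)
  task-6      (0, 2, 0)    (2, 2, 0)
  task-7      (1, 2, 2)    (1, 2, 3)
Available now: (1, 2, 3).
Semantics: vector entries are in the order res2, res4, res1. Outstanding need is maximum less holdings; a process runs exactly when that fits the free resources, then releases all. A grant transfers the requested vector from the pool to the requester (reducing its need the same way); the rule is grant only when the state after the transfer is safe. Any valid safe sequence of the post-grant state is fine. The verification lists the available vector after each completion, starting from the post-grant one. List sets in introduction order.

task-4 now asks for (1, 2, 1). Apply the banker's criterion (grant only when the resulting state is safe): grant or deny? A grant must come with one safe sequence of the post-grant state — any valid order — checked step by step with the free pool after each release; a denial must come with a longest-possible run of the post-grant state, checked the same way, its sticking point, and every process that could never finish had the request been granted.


DENY — the pretend-granted state is unsafe.
Key observation: after task-7, task-0 the pool peaks at (1, 3, 4), and each blocked process is short somewhere: task-1 on res2, res4; task-4 on res4; task-8 on res4; task-6 on res2.
After a pretend grant, a maximal execution: task-7, task-0 — then nothing else fits. Verifying each step:
  pool = (0, 0, 2)
  task-7: need (0, 0, 1) fits (0, 0, 2); releases (1, 2, 2), pool now (1, 2, 4)
  task-0: need (1, 2, 2) fits (1, 2, 4); releases (0, 1, 0), pool now (1, 3, 4)
  blocked: task-1 wants (2, 5, 2), pool (1, 3, 4) — not enough res2 and res4
  blocked: task-4 wants (1, 4, 0), pool (1, 3, 4) — not enough res4
  blocked: task-8 wants (1, 4, 1), pool (1, 3, 4) — not enough res4
  blocked: task-6 wants (2, 0, 0), pool (1, 3, 4) — not enough res2
Post-grant, the permanently blocked set is task-1, task-4, task-8 and task-6.


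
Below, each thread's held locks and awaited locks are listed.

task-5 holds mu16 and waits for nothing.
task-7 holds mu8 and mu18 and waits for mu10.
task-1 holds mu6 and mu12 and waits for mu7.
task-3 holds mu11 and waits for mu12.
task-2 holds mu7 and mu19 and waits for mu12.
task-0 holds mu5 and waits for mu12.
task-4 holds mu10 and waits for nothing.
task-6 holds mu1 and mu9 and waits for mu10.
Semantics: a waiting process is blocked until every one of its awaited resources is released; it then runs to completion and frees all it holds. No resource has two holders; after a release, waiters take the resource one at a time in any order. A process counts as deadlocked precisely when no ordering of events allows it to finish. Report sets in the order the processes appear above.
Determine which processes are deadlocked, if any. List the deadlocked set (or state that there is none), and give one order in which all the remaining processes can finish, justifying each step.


Deadlocked: task-1, task-3, task-2 and task-0.
Key observation: task-1 -> task-2 -> task-1 is a circular wait — nothing in it can go first; task-3 and task-0 wait into the deadlock from upstream.
A valid finishing order for the others: task-5, task-4, task-6, task-7.
Verifying each step:
  run task-5 (it waits on nothing); releases mu16
  run task-4 (it waits on nothing); releases mu10
  run task-6 (all its waits — mu10 — are resolved); releases mu1 and mu9
  run task-7 (all its waits — mu10 — are resolved); releases mu8 and mu18


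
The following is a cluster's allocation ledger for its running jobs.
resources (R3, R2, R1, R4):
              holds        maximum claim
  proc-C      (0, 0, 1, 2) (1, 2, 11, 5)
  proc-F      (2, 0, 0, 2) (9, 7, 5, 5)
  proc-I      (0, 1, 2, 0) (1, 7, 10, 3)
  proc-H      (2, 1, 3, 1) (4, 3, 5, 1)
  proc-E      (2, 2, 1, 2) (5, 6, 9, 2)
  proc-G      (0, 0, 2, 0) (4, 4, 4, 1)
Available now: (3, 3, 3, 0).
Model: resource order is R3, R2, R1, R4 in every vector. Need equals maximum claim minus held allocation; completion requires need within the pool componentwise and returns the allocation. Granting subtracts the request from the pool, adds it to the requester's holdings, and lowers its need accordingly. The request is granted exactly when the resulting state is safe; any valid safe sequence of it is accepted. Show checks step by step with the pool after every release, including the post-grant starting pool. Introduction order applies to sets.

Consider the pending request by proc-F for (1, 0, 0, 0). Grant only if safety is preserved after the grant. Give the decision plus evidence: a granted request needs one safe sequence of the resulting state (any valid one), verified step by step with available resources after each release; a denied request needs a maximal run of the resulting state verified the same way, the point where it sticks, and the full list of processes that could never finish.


GRANT — the state after the grant stays safe, e.g. via proc-H, proc-G, proc-E, proc-I, proc-C, proc-F.
Key observation: (2, 3, 3, 0) free after granting still covers proc-H first, and each release covers the next.
Check on the post-grant state, step by step:
  pool = (2, 3, 3, 0)
  proc-H: need (2, 2, 2, 0) fits (2, 3, 3, 0); releases (2, 1, 3, 1), pool now (4, 4, 6, 1)
  proc-G: need (4, 4, 2, 1) fits (4, 4, 6, 1); releases (0, 0, 2, 0), pool now (4, 4, 8, 1)
  proc-E: need (3, 4, 8, 0) fits (4, 4, 8, 1); releases (2, 2, 1, 2), pool now (6, 6, 9, 3)
  proc-I: need (1, 6, 8, 3) fits (6, 6, 9, 3); releases (0, 1, 2, 0), pool now (6, 7, 11, 3)
  proc-C: need (1, 2, 10, 3) fits (6, 7, 11, 3); releases (0, 0, 1, 2), pool now (6, 7, 12, 5)
  proc-F: need (6, 7, 5, 3) fits (6, 7, 12, 5); releases (3, 0, 0, 2), pool now (9, 7, 12, 7)


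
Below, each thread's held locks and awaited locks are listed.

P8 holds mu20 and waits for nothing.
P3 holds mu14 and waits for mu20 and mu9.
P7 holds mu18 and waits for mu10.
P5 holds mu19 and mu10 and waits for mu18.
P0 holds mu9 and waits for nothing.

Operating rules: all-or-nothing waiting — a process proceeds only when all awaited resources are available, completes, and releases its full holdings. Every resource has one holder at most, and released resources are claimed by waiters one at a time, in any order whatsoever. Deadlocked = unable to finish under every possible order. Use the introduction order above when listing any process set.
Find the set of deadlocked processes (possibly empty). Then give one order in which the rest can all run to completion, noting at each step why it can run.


Deadlocked set: P7 and P5.
Key observation: the cycle P7 -> P5 -> P7 can never break — each member waits on the next; no other process is dragged down with it.
A valid finishing order for the others: P0, P8, P3.
Walking it through:
  P0 waits on nothing -> runs at once and releases mu9
  P8 waits on nothing -> runs at once and releases mu20
  P3: everything it awaited (mu20 and mu9) is free; runs, freeing mu14


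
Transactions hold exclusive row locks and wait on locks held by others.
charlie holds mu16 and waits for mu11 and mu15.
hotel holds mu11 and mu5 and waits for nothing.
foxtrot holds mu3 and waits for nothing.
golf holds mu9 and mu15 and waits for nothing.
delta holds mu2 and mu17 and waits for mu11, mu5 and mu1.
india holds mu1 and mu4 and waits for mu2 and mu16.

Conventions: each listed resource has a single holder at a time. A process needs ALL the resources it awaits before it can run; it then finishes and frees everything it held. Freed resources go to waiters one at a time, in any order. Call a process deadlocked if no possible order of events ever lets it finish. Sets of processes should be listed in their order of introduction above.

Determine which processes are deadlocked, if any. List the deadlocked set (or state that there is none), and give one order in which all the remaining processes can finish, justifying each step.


The deadlocked set is delta and india.
Key observation: the loop delta -> india -> delta blocks itself forever; no other process is dragged down with it.
The rest can finish in the order golf, hotel, charlie, foxtrot.
Check, step by step:
  golf waits on nothing -> runs at once and releases mu9 and mu15
  hotel waits on nothing -> runs at once and releases mu11 and mu5
  charlie: everything it awaited (mu11 and mu15) is free; runs, freeing mu16
  foxtrot waits on nothing -> runs at once and releases mu3


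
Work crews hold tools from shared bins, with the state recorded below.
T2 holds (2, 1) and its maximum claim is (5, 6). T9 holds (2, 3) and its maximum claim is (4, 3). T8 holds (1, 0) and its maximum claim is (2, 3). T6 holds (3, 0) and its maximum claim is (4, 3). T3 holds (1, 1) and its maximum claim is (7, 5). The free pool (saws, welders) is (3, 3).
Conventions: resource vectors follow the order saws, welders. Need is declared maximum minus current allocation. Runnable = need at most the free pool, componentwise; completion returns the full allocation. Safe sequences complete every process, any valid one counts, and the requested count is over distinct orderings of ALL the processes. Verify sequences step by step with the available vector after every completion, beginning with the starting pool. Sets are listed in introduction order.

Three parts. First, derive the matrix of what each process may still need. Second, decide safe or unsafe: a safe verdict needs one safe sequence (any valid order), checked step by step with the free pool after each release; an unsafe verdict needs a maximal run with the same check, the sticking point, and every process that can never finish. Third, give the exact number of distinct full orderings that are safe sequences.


(1) Outstanding need per process (order saws, welders):
  T2: (3, 5)
  T9: (2, 0)
  T8: (1, 3)
  T6: (1, 3)
  T3: (6, 4)
(2) SAFE — a valid safe sequence is T6, T9, T3, T8, T2.
Key observation: the first exact fit in this order is T6 — it needs (1, 3) with (3, 3) free, meeting a requested resource to the last unit.
Step-by-step check:
  pool = (3, 3)
  T6 needs (1, 3) <= (3, 3) -> finishes; pool += (3, 0) = (6, 3)
  T9 needs (2, 0) <= (6, 3) -> finishes; pool += (2, 3) = (8, 6)
  T3 needs (6, 4) <= (8, 6) -> finishes; pool += (1, 1) = (9, 7)
  T8 needs (1, 3) <= (9, 7) -> finishes; pool += (1, 0) = (10, 7)
  T2 needs (3, 5) <= (10, 7) -> finishes; pool += (2, 1) = (12, 8)
(3) Precisely 34 of the possible complete orderings are safe sequences.


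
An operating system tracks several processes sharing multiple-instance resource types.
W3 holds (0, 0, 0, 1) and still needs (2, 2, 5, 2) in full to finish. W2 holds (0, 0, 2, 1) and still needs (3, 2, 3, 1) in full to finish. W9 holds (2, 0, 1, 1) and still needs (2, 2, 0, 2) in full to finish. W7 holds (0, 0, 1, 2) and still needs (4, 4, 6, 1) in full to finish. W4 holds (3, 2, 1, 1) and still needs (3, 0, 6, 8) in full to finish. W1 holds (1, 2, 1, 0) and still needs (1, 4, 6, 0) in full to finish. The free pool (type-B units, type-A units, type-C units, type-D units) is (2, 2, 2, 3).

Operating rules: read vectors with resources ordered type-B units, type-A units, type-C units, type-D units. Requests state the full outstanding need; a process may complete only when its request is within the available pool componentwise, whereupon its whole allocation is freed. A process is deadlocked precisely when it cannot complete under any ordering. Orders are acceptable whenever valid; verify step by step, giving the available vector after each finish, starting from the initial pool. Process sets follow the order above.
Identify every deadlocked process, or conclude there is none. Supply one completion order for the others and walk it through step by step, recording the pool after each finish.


Deadlocked: W7, W4 and W1.
Key observation: even finishing W9, W2, W3 leaves just (4, 2, 5, 6) free — too little type-C units for any of the remaining processes.
The rest can finish in the order W9, W2, W3. Walking it through:
  pool = (2, 2, 2, 3)
  run W9 (needs (2, 2, 0, 2), free (2, 2, 2, 3)); after release of (2, 0, 1, 1) the pool is (4, 2, 3, 4)
  run W2 (needs (3, 2, 3, 1), free (4, 2, 3, 4)); after release of (0, 0, 2, 1) the pool is (4, 2, 5, 5)
  run W3 (needs (2, 2, 5, 2), free (4, 2, 5, 5)); after release of (0, 0, 0, 1) the pool is (4, 2, 5, 6)
The blocked processes can never fit:
  blocked: W7 wants (4, 4, 6, 1), pool (4, 2, 5, 6) — not enough type-A units and type-C units
  blocked: W4 wants (3, 0, 6, 8), pool (4, 2, 5, 6) — not enough type-C units and type-D units
  blocked: W1 wants (1, 4, 6, 0), pool (4, 2, 5, 6) — not enough type-A units and type-C units


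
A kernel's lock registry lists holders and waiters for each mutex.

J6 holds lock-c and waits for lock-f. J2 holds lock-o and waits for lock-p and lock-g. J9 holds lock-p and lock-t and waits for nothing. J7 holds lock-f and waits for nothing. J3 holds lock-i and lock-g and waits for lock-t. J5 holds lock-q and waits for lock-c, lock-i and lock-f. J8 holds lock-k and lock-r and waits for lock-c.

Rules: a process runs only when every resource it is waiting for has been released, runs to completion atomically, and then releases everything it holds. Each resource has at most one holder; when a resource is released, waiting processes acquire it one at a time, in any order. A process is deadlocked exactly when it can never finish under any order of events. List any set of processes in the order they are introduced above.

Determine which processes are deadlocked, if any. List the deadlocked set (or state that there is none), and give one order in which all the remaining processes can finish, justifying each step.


Nothing here is deadlocked.
Key observation: all waits point, directly or indirectly, at processes that can finish, so nothing is permanently blocked.
A valid finishing order for the others: J9, J7, J6, J3, J2, J8, J5.
Walking it through:
  run J9 (it waits on nothing); releases lock-p and lock-t
  run J7 (it waits on nothing); releases lock-f
  J6: everything it awaited (lock-f) is free; runs, freeing lock-c
  J3: everything it awaited (lock-t) is free; runs, freeing lock-i and lock-g
  J2: everything it awaited (lock-p and lock-g) is free; runs, freeing lock-o
  J8: everything it awaited (lock-c) is free; runs, freeing lock-k and lock-r
  J5: everything it awaited (lock-c, lock-i and lock-f) is free; runs, freeing lock-q


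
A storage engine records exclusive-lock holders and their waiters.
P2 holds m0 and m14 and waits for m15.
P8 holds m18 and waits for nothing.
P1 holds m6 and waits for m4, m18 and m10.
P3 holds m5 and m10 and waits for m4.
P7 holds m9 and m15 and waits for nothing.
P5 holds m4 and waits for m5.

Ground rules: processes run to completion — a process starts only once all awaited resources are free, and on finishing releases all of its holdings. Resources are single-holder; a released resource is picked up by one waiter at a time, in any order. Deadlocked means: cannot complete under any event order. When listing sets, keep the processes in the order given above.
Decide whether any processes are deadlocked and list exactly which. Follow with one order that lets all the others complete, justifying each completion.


Deadlocked: P1, P3 and P5.
Key observation: the cycle P3 -> P5 -> P3 can never break — each member waits on the next; P1 waits into the deadlock from upstream.
One completion order for the rest: P7, P2, P8.
Verifying each step:
  P7 waits on nothing -> runs at once and releases m9 and m15
  P2: everything it awaited (m15) is free; runs, freeing m0 and m14
  P8 waits on nothing -> runs at once and releases m18


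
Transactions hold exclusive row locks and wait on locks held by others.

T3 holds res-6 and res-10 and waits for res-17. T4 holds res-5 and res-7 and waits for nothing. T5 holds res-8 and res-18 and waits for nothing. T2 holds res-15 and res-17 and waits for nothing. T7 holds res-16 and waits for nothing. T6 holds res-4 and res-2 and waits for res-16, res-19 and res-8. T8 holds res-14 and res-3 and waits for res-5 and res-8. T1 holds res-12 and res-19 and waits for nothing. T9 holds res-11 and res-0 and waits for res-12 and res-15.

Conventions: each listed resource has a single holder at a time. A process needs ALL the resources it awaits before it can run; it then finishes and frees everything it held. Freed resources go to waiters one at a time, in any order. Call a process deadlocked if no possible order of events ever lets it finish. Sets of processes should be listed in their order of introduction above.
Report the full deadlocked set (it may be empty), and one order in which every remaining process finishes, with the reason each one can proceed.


Nothing here is deadlocked.
Key observation: the waits form no ring: some process can always run, and its releases unblock the others one by one.
A valid finishing order for the others: T5, T4, T1, T7, T6, T2, T9, T3, T8.
Verifying each step:
  T5 waits on nothing -> runs at once and releases res-8 and res-18
  T4 waits on nothing -> runs at once and releases res-5 and res-7
  T1 waits on nothing -> runs at once and releases res-12 and res-19
  T7 waits on nothing -> runs at once and releases res-16
  run T6 (all its waits — res-16, res-19 and res-8 — are resolved); releases res-4 and res-2
  T2 waits on nothing -> runs at once and releases res-15 and res-17
  run T9 (all its waits — res-12 and res-15 — are resolved); releases res-11 and res-0
  run T3 (all its waits — res-17 — are resolved); releases res-6 and res-10
  run T8 (all its waits — res-5 and res-8 — are resolved); releases res-14 and res-3


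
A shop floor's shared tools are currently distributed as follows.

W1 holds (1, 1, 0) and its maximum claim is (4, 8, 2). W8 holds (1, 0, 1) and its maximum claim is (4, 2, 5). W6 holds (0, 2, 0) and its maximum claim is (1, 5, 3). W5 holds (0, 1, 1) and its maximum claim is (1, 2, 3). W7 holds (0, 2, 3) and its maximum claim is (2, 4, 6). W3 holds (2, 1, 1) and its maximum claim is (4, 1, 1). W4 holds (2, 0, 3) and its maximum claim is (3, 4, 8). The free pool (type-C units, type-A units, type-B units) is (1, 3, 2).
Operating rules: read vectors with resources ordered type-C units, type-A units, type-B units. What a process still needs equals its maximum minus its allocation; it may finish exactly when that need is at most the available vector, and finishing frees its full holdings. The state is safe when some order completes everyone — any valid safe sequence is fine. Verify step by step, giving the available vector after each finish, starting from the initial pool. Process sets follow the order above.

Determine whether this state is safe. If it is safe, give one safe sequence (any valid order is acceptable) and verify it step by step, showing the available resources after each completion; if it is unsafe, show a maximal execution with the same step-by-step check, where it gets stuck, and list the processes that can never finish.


UNSAFE.
Key observation: after W5, W6 the pool peaks at (1, 6, 3), and each blocked process is short somewhere: W1 on type-C units, type-A units; W8 on type-C units, type-B units; W7 on type-C units; W3 on type-C units; W4 on type-B units.
Going as far as possible: W5, W6; after that, nothing fits. Verifying each step:
  pool = (1, 3, 2)
  W5 needs (1, 1, 2) <= (1, 3, 2) -> finishes; pool += (0, 1, 1) = (1, 4, 3)
  W6 needs (1, 3, 3) <= (1, 4, 3) -> finishes; pool += (0, 2, 0) = (1, 6, 3)
  W1 cannot run: need (3, 7, 2) vs free (1, 6, 3) (insufficient type-C units and type-A units)
  W8 cannot run: need (3, 2, 4) vs free (1, 6, 3) (insufficient type-C units and type-B units)
  W7 cannot run: need (2, 2, 3) vs free (1, 6, 3) (insufficient type-C units)
  W3 cannot run: need (2, 0, 0) vs free (1, 6, 3) (insufficient type-C units)
  W4 cannot run: need (1, 4, 5) vs free (1, 6, 3) (insufficient type-B units)
Processes that can never finish: W1, W8, W7, W3 and W4.
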